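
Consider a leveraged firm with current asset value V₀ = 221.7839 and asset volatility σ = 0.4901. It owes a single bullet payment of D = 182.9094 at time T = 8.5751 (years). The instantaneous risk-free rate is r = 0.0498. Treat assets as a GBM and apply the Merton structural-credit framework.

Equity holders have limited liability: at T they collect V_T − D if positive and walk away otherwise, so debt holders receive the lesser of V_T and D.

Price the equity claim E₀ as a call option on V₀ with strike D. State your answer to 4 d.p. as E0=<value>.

d₁ = [ln(V₀/D) + (r + σ²/2)T] / (σ√T)
   = [ln(221.7839/182.9094) + (0.0498 + 0.5·0.4901²)·8.5751] / (0.4901·√8.5751)
   = [0.192713 + 1.456901] / 1.435173 = 1.149418
d₂ = d₁ − σ√T = 1.149418 − 1.435173 = -0.285755
N(d₁) = 0.874808,  N(d₂) = 0.387533,  e^(−rT) = 0.652437
E₀ = V₀·N(d₁) − D·e^(−rT)·N(d₂)
   = 221.7839·0.874808 − 182.9094·0.652437·0.387533 = 147.771383

E0=147.7714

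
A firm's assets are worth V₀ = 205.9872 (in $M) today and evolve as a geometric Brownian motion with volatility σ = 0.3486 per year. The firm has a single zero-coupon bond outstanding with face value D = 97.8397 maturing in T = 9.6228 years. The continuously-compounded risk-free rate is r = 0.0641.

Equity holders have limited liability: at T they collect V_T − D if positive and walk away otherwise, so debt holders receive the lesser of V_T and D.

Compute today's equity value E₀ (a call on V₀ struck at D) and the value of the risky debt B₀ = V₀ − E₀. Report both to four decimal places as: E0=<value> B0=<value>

E0=158.2568 B0=47.7304

d₁ = [ln(V₀/D) + (r + σ²/2)T] / (σ√T)
   = [ln(205.9872/97.8397) + (0.0641 + 0.5·0.3486²)·9.6228] / (0.3486·√9.6228)
   = [0.744484 + 1.201512] / 1.081379 = 1.799549
d₂ = d₁ − σ√T = 1.799549 − 1.081379 = 0.718170
N(d₁) = 0.964034,  N(d₂) = 0.763674,  e^(−rT) = 0.539657
E₀ = V₀·N(d₁) − D·e^(−rT)·N(d₂)
   = 205.9872·0.964034 − 97.8397·0.539657·0.763674 = 158.256800
B₀ = V₀ − E₀ = 205.9872 − 158.256800 = 47.730400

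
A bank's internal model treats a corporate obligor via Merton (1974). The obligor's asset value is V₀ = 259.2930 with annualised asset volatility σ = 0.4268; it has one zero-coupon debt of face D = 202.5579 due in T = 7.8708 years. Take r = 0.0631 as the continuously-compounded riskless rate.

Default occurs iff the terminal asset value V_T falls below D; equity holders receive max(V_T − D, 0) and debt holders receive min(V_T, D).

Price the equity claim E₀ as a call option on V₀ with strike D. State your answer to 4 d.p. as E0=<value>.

d₁ = [ln(V₀/D) + (r + σ²/2)T] / (σ√T)
   = [ln(259.2930/202.5579) + (0.0631 + 0.5·0.4268²)·7.8708] / (0.4268·√7.8708)
   = [0.246933 + 1.213513] / 1.197385 = 1.219696
d₂ = d₁ − σ√T = 1.219696 − 1.197385 = 0.022311
N(d₁) = 0.888710,  N(d₂) = 0.508900,  e^(−rT) = 0.608567
E₀ = V₀·N(d₁) − D·e^(−rT)·N(d₂)
   = 259.2930·0.888710 − 202.5579·0.608567·0.508900 = 167.704082

E0=167.7041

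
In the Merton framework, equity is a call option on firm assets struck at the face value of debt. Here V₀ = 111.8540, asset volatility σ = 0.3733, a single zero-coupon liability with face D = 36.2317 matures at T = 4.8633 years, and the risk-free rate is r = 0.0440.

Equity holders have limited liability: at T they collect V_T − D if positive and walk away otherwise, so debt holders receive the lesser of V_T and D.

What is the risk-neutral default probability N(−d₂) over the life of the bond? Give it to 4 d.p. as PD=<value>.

PD=0.1117

d₁ = [ln(V₀/D) + (r + σ²/2)T] / (σ√T)
   = [ln(111.8540/36.2317) + (0.0440 + 0.5·0.3733²)·4.8633] / (0.3733·√4.8633)
   = [1.127260 + 0.552843] / 0.823234 = 2.040856
d₂ = d₁ − σ√T = 2.040856 − 0.823234 = 1.217621
risk-neutral PD = N(−d₂) = N(-1.217621) = 0.111684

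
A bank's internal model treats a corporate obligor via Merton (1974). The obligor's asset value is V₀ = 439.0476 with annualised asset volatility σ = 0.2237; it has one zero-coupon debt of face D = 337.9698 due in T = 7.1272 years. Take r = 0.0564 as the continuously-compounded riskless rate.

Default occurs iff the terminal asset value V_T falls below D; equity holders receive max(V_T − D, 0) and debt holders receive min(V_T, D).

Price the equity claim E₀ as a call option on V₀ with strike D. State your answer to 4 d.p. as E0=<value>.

E0=225.2104

d₁ = [ln(V₀/D) + (r + σ²/2)T] / (σ√T)
   = [ln(439.0476/337.9698) + (0.0564 + 0.5·0.2237²)·7.1272] / (0.2237·√7.1272)
   = [0.261651 + 0.580303] / 0.597208 = 1.409817
d₂ = d₁ − σ√T = 1.409817 − 0.597208 = 0.812610
N(d₁) = 0.920703,  N(d₂) = 0.791779,  e^(−rT) = 0.668998
E₀ = V₀·N(d₁) − D·e^(−rT)·N(d₂)
   = 439.0476·0.920703 − 337.9698·0.668998·0.791779 = 225.210377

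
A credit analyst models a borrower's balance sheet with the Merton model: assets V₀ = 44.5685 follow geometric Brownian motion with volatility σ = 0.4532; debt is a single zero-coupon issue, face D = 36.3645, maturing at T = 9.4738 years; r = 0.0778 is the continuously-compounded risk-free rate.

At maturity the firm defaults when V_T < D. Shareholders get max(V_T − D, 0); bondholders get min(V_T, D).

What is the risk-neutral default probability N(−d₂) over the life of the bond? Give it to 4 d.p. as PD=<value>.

PD=0.5093

d₁ = [ln(V₀/D) + (r + σ²/2)T] / (σ√T)
   = [ln(44.5685/36.3645) + (0.0778 + 0.5·0.4532²)·9.4738] / (0.4532·√9.4738)
   = [0.203434 + 1.709975] / 1.394929 = 1.371689
d₂ = d₁ − σ√T = 1.371689 − 1.394929 = -0.023239
risk-neutral PD = N(−d₂) = N(0.023239) = 0.509270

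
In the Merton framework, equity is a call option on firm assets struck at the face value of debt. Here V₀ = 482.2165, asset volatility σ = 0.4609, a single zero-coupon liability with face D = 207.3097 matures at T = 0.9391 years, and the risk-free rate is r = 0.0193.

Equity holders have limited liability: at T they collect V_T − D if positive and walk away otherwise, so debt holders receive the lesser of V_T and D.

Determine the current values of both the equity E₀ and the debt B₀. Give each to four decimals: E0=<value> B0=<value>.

d₁ = [ln(V₀/D) + (r + σ²/2)T] / (σ√T)
   = [ln(482.2165/207.3097) + (0.0193 + 0.5·0.4609²)·0.9391] / (0.4609·√0.9391)
   = [0.844179 + 0.117871] / 0.446645 = 2.153947
d₂ = d₁ − σ√T = 2.153947 − 0.446645 = 1.707302
N(d₁) = 0.984378,  N(d₂) = 0.956117,  e^(−rT) = 0.982039
E₀ = V₀·N(d₁) − D·e^(−rT)·N(d₂)
   = 482.2165·0.984378 − 207.3097·0.982039·0.956117 = 280.031067
B₀ = V₀ − E₀ = 482.2165 − 280.031067 = 202.185433

E0=280.0311 B0=202.1854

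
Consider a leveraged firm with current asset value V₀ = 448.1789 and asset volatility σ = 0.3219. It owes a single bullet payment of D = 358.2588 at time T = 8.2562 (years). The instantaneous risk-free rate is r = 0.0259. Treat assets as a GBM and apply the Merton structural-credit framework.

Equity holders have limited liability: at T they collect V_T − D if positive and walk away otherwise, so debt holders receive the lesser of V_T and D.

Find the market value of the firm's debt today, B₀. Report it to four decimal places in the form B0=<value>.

d₁ = [ln(V₀/D) + (r + σ²/2)T] / (σ√T)
   = [ln(448.1789/358.2588) + (0.0259 + 0.5·0.3219²)·8.2562] / (0.3219·√8.2562)
   = [0.223937 + 0.641588] / 0.924935 = 0.935768
d₂ = d₁ − σ√T = 0.935768 − 0.924935 = 0.010834
N(d₁) = 0.825304,  N(d₂) = 0.504322,  e^(−rT) = 0.807481
E₀ = V₀·N(d₁) − D·e^(−rT)·N(d₂)
   = 448.1789·0.825304 − 358.2588·0.807481·0.504322 = 223.989848
B₀ = V₀ − E₀ = 448.1789 − 223.989848 = 224.189052

B0=224.1891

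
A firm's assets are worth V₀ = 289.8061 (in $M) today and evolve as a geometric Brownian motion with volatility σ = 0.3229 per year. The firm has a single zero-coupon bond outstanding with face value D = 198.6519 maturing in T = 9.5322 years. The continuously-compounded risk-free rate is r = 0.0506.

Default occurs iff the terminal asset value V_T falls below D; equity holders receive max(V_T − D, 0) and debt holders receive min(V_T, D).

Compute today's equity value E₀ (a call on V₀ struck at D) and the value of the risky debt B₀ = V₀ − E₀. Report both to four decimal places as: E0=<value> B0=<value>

d₁ = [ln(V₀/D) + (r + σ²/2)T] / (σ√T)
   = [ln(289.8061/198.6519) + (0.0506 + 0.5·0.3229²)·9.5322] / (0.3229·√9.5322)
   = [0.377658 + 0.979264] / 0.996930 = 1.361101
d₂ = d₁ − σ√T = 1.361101 − 0.996930 = 0.364171
N(d₁) = 0.913259,  N(d₂) = 0.642135,  e^(−rT) = 0.617344
E₀ = V₀·N(d₁) − D·e^(−rT)·N(d₂)
   = 289.8061·0.913259 − 198.6519·0.617344·0.642135 = 185.918885
B₀ = V₀ − E₀ = 289.8061 − 185.918885 = 103.887215

E0=185.9189 B0=103.8872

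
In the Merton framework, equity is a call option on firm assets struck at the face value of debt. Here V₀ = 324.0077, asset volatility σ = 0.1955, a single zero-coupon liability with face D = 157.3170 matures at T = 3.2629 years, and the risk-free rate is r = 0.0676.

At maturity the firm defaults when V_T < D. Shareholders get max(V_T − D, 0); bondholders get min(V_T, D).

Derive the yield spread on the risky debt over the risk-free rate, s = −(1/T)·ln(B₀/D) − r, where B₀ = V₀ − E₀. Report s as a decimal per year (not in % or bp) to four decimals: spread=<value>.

d₁ = [ln(V₀/D) + (r + σ²/2)T] / (σ√T)
   = [ln(324.0077/157.3170) + (0.0676 + 0.5·0.1955²)·3.2629] / (0.1955·√3.2629)
   = [0.722504 + 0.282926] / 0.353141 = 2.847106
d₂ = d₁ − σ√T = 2.847106 − 0.353141 = 2.493964
N(d₁) = 0.997794,  N(d₂) = 0.993684,  e^(−rT) = 0.802060
E₀ = V₀·N(d₁) − D·e^(−rT)·N(d₂)
   = 324.0077·0.997794 − 157.3170·0.802060·0.993684 = 197.912281
B₀ = V₀ − E₀ = 324.0077 − 197.912281 = 126.095419
spread = −(1/T)·ln(B₀/D) − r = −(1/3.2629)·ln(126.095419/157.3170) − 0.0676 = 0.00019980

spread=0.0002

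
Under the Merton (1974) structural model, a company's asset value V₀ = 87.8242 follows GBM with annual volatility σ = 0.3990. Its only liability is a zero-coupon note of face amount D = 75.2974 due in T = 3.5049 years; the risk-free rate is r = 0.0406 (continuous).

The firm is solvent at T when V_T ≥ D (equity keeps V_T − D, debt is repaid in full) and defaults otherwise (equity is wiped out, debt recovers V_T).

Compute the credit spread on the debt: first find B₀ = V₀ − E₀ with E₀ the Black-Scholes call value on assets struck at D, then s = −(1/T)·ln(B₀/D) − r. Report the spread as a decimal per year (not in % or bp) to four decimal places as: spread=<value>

d₁ = [ln(V₀/D) + (r + σ²/2)T] / (σ√T)
   = [ln(87.8242/75.2974) + (0.0406 + 0.5·0.3990²)·3.5049] / (0.3990·√3.5049)
   = [0.153891 + 0.421291] / 0.746983 = 0.770007
d₂ = d₁ − σ√T = 0.770007 − 0.746983 = 0.023024
N(d₁) = 0.779352,  N(d₂) = 0.509184,  e^(−rT) = 0.867362
E₀ = V₀·N(d₁) − D·e^(−rT)·N(d₂)
   = 87.8242·0.779352 − 75.2974·0.867362·0.509184 = 35.191092
B₀ = V₀ − E₀ = 87.8242 − 35.191092 = 52.633108
spread = −(1/T)·ln(B₀/D) − r = −(1/3.5049)·ln(52.633108/75.2974) − 0.0406 = 0.06157132

spread=0.0616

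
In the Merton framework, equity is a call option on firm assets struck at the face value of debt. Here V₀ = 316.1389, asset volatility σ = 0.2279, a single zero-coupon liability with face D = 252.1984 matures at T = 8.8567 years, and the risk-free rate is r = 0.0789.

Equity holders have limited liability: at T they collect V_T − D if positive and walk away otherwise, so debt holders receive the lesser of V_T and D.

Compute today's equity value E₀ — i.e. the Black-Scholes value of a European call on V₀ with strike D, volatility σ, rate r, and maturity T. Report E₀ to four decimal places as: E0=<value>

E0=195.9014

d₁ = [ln(V₀/D) + (r + σ²/2)T] / (σ√T)
   = [ln(316.1389/252.1984) + (0.0789 + 0.5·0.2279²)·8.8567] / (0.2279·√8.8567)
   = [0.225966 + 0.928795] / 0.678235 = 1.702596
d₂ = d₁ − σ√T = 1.702596 − 0.678235 = 1.024361
N(d₁) = 0.955678,  N(d₂) = 0.847168,  e^(−rT) = 0.497185
E₀ = V₀·N(d₁) − D·e^(−rT)·N(d₂)
   = 316.1389·0.955678 − 252.1984·0.497185·0.847168 = 195.901381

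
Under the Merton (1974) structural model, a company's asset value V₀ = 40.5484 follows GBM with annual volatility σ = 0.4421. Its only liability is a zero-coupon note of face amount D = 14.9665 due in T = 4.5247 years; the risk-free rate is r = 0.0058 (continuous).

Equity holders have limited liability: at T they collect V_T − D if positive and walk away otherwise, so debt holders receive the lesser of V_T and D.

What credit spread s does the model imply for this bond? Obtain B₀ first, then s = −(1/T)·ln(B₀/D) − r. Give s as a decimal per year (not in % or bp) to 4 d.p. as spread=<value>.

d₁ = [ln(V₀/D) + (r + σ²/2)T] / (σ√T)
   = [ln(40.5484/14.9665) + (0.0058 + 0.5·0.4421²)·4.5247] / (0.4421·√4.5247)
   = [0.996682 + 0.468425] / 0.940406 = 1.557951
d₂ = d₁ − σ√T = 1.557951 − 0.940406 = 0.617545
N(d₁) = 0.940378,  N(d₂) = 0.731562,  e^(−rT) = 0.974098
E₀ = V₀·N(d₁) − D·e^(−rT)·N(d₂)
   = 40.5484·0.940378 − 14.9665·0.974098·0.731562 = 27.465476
B₀ = V₀ − E₀ = 40.5484 − 27.465476 = 13.082924
spread = −(1/T)·ln(B₀/D) − r = −(1/4.5247)·ln(13.082924/14.9665) − 0.0058 = 0.02392717

spread=0.0239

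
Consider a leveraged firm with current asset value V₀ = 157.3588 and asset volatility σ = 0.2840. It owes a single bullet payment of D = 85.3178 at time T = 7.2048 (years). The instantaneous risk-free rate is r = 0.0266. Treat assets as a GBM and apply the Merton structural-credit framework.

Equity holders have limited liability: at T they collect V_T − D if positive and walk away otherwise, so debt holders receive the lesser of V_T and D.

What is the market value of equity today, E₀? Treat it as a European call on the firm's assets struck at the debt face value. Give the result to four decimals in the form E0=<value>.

E0=92.6672

d₁ = [ln(V₀/D) + (r + σ²/2)T] / (σ√T)
   = [ln(157.3588/85.3178) + (0.0266 + 0.5·0.2840²)·7.2048] / (0.2840·√7.2048)
   = [0.612145 + 0.482203] / 0.762306 = 1.435576
d₂ = d₁ − σ√T = 1.435576 − 0.762306 = 0.673270
N(d₁) = 0.924439,  N(d₂) = 0.749612,  e^(−rT) = 0.825598
E₀ = V₀·N(d₁) − D·e^(−rT)·N(d₂)
   = 157.3588·0.924439 − 85.3178·0.825598·0.749612 = 92.667209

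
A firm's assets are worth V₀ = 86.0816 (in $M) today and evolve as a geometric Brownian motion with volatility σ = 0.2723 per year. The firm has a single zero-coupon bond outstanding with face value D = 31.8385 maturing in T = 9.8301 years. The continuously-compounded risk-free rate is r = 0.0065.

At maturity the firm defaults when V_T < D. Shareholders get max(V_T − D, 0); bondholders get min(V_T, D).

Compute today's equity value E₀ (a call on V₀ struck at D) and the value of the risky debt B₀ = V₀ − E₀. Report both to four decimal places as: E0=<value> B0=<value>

E0=58.3163 B0=27.7653

d₁ = [ln(V₀/D) + (r + σ²/2)T] / (σ√T)
   = [ln(86.0816/31.8385) + (0.0065 + 0.5·0.2723²)·9.8301] / (0.2723·√9.8301)
   = [0.994619 + 0.428333] / 0.853742 = 1.666725
d₂ = d₁ − σ√T = 1.666725 − 0.853742 = 0.812983
N(d₁) = 0.952215,  N(d₂) = 0.791886,  e^(−rT) = 0.938103
E₀ = V₀·N(d₁) − D·e^(−rT)·N(d₂)
   = 86.0816·0.952215 − 31.8385·0.938103·0.791886 = 58.316342
B₀ = V₀ − E₀ = 86.0816 − 58.316342 = 27.765258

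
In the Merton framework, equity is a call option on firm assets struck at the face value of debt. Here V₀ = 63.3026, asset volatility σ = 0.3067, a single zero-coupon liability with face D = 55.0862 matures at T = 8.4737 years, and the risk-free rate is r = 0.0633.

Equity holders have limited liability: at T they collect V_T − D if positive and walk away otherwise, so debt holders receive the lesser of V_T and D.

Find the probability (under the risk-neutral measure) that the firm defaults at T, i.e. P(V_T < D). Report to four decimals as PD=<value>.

d₁ = [ln(V₀/D) + (r + σ²/2)T] / (σ√T)
   = [ln(63.3026/55.0862) + (0.0633 + 0.5·0.3067²)·8.4737] / (0.3067·√8.4737)
   = [0.139027 + 0.934924] / 0.892792 = 1.202913
d₂ = d₁ − σ√T = 1.202913 − 0.892792 = 0.310121
risk-neutral PD = N(−d₂) = N(-0.310121) = 0.378234

PD=0.3782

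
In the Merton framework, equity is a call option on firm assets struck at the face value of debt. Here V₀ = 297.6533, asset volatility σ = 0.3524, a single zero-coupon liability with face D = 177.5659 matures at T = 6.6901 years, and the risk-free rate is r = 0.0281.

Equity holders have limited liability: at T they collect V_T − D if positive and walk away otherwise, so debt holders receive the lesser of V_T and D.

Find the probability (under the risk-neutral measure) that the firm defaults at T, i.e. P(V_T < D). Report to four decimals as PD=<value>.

PD=0.3755

d₁ = [ln(V₀/D) + (r + σ²/2)T] / (σ√T)
   = [ln(297.6533/177.5659) + (0.0281 + 0.5·0.3524²)·6.6901] / (0.3524·√6.6901)
   = [0.516588 + 0.603399] / 0.911491 = 1.228742
d₂ = d₁ − σ√T = 1.228742 − 0.911491 = 0.317252
risk-neutral PD = N(−d₂) = N(-0.317252) = 0.375526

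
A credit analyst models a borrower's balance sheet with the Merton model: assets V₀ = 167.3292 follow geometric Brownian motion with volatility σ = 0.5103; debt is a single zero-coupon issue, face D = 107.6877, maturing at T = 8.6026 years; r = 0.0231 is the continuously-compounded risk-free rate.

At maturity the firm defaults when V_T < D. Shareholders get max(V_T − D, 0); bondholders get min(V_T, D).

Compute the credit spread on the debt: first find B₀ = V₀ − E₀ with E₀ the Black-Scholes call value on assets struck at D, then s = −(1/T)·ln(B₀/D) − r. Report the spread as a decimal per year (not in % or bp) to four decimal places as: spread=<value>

spread=0.0591

d₁ = [ln(V₀/D) + (r + σ²/2)T] / (σ√T)
   = [ln(167.3292/107.6877) + (0.0231 + 0.5·0.5103²)·8.6026] / (0.5103·√8.6026)
   = [0.440728 + 1.318805] / 1.496720 = 1.175593
d₂ = d₁ − σ√T = 1.175593 − 1.496720 = -0.321127
N(d₁) = 0.880121,  N(d₂) = 0.374057,  e^(−rT) = 0.819779
E₀ = V₀·N(d₁) − D·e^(−rT)·N(d₂)
   = 167.3292·0.880121 − 107.6877·0.819779·0.374057 = 114.248150
B₀ = V₀ − E₀ = 167.3292 − 114.248150 = 53.081050
spread = −(1/T)·ln(B₀/D) − r = −(1/8.6026)·ln(53.081050/107.6877) − 0.0231 = 0.05913274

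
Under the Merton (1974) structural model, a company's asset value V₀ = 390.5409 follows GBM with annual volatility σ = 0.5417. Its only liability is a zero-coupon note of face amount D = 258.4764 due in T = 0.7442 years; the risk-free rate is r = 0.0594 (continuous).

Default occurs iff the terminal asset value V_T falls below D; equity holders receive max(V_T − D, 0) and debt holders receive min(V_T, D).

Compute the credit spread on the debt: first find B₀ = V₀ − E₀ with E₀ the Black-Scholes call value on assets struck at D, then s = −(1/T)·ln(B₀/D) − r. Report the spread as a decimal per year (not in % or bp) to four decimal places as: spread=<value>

spread=0.0692

d₁ = [ln(V₀/D) + (r + σ²/2)T] / (σ√T)
   = [ln(390.5409/258.4764) + (0.0594 + 0.5·0.5417²)·0.7442] / (0.5417·√0.7442)
   = [0.412728 + 0.153394] / 0.467308 = 1.211453
d₂ = d₁ − σ√T = 1.211453 − 0.467308 = 0.744145
N(d₁) = 0.887139,  N(d₂) = 0.771606,  e^(−rT) = 0.956757
E₀ = V₀·N(d₁) − D·e^(−rT)·N(d₂)
   = 390.5409·0.887139 − 258.4764·0.956757·0.771606 = 155.646684
B₀ = V₀ − E₀ = 390.5409 − 155.646684 = 234.894216
spread = −(1/T)·ln(B₀/D) − r = −(1/0.7442)·ln(234.894216/258.4764) − 0.0594 = 0.06915298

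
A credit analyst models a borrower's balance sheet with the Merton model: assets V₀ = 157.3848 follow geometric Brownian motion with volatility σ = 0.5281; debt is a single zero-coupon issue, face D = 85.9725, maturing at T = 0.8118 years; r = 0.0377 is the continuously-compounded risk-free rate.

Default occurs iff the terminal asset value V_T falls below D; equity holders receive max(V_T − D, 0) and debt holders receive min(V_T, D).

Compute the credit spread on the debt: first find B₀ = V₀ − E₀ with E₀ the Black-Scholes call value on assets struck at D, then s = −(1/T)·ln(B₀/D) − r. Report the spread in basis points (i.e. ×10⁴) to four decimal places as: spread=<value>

d₁ = [ln(V₀/D) + (r + σ²/2)T] / (σ√T)
   = [ln(157.3848/85.9725) + (0.0377 + 0.5·0.5281²)·0.8118] / (0.5281·√0.8118)
   = [0.604666 + 0.143806] / 0.475818 = 1.573023
d₂ = d₁ − σ√T = 1.573023 − 0.475818 = 1.097205
N(d₁) = 0.942143,  N(d₂) = 0.863724,  e^(−rT) = 0.969859
E₀ = V₀·N(d₁) − D·e^(−rT)·N(d₂)
   = 157.3848·0.942143 − 85.9725·0.969859·0.863724 = 76.260689
B₀ = V₀ − E₀ = 157.3848 − 76.260689 = 81.124111
spread = −(1/T)·ln(B₀/D) − r = −(1/0.8118)·ln(81.124111/85.9725) − 0.0377 = 0.03380439
in basis points: 0.03380439 × 10⁴ = 338.0439 bp

spread=338.0439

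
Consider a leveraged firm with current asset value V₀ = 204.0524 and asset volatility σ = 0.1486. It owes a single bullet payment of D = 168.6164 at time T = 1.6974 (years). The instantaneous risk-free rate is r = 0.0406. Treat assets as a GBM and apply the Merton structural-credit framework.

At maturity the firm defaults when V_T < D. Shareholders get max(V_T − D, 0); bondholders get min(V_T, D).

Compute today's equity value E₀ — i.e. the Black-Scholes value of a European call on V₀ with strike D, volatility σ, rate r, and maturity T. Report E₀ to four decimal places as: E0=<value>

d₁ = [ln(V₀/D) + (r + σ²/2)T] / (σ√T)
   = [ln(204.0524/168.6164) + (0.0406 + 0.5·0.1486²)·1.6974] / (0.1486·√1.6974)
   = [0.190751 + 0.087655] / 0.193602 = 1.438029
d₂ = d₁ − σ√T = 1.438029 − 0.193602 = 1.244426
N(d₁) = 0.924787,  N(d₂) = 0.893329,  e^(−rT) = 0.933407
E₀ = V₀·N(d₁) − D·e^(−rT)·N(d₂)
   = 204.0524·0.924787 − 168.6164·0.933407·0.893329 = 48.106122

E0=48.1061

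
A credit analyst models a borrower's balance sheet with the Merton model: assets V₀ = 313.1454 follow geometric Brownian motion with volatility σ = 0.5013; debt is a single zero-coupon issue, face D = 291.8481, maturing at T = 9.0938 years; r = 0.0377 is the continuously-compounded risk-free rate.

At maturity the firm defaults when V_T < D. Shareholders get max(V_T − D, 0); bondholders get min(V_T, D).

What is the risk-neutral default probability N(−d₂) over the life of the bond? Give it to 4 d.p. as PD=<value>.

d₁ = [ln(V₀/D) + (r + σ²/2)T] / (σ√T)
   = [ln(313.1454/291.8481) + (0.0377 + 0.5·0.5013²)·9.0938] / (0.5013·√9.0938)
   = [0.070434 + 1.485480] / 1.511717 = 1.029237
d₂ = d₁ − σ√T = 1.029237 − 1.511717 = -0.482480
risk-neutral PD = N(−d₂) = N(0.482480) = 0.685268

PD=0.6853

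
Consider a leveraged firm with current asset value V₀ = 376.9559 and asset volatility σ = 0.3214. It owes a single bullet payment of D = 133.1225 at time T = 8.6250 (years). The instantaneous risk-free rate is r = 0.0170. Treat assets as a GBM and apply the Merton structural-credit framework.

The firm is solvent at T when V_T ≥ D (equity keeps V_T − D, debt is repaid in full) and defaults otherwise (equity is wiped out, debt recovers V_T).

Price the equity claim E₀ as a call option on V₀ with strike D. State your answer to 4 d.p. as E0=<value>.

E0=271.0483

d₁ = [ln(V₀/D) + (r + σ²/2)T] / (σ√T)
   = [ln(376.9559/133.1225) + (0.0170 + 0.5·0.3214²)·8.6250] / (0.3214·√8.6250)
   = [1.040858 + 0.592097] / 0.943899 = 1.730012
d₂ = d₁ − σ√T = 1.730012 − 0.943899 = 0.786113
N(d₁) = 0.958186,  N(d₂) = 0.784099,  e^(−rT) = 0.863618
E₀ = V₀·N(d₁) − D·e^(−rT)·N(d₂)
   = 376.9559·0.958186 − 133.1225·0.863618·0.784099 = 271.048317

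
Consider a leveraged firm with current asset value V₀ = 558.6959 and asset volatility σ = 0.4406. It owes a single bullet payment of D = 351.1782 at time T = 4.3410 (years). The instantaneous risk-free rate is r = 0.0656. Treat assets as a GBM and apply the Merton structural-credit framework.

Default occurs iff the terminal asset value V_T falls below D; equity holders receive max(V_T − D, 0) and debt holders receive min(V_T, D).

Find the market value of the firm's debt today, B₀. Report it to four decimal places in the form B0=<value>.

d₁ = [ln(V₀/D) + (r + σ²/2)T] / (σ√T)
   = [ln(558.6959/351.1782) + (0.0656 + 0.5·0.4406²)·4.3410] / (0.4406·√4.3410)
   = [0.464312 + 0.706125] / 0.917993 = 1.274995
d₂ = d₁ − σ√T = 1.274995 − 0.917993 = 0.357002
N(d₁) = 0.898845,  N(d₂) = 0.639455,  e^(−rT) = 0.752188
E₀ = V₀·N(d₁) − D·e^(−rT)·N(d₂)
   = 558.6959·0.898845 − 351.1782·0.752188·0.639455 = 333.267546
B₀ = V₀ − E₀ = 558.6959 − 333.267546 = 225.428354

B0=225.4284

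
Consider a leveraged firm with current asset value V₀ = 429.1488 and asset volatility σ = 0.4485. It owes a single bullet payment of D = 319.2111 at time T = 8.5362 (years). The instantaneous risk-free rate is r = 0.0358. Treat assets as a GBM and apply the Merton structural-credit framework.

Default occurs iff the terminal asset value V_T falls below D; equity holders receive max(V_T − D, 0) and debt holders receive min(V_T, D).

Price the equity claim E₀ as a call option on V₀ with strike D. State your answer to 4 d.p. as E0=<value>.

d₁ = [ln(V₀/D) + (r + σ²/2)T] / (σ√T)
   = [ln(429.1488/319.2111) + (0.0358 + 0.5·0.4485²)·8.5362] / (0.4485·√8.5362)
   = [0.295951 + 1.164134] / 1.310372 = 1.114252
d₂ = d₁ − σ√T = 1.114252 − 1.310372 = -0.196120
N(d₁) = 0.867414,  N(d₂) = 0.422258,  e^(−rT) = 0.736684
E₀ = V₀·N(d₁) − D·e^(−rT)·N(d₂)
   = 429.1488·0.867414 − 319.2111·0.736684·0.422258 = 272.952628

E0=272.9526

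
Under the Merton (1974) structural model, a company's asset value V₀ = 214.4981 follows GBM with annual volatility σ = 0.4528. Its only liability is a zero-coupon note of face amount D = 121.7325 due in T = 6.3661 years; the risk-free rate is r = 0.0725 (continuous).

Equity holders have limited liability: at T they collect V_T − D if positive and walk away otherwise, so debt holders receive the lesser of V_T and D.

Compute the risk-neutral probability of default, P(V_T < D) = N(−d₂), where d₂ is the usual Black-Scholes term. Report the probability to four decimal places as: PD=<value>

d₁ = [ln(V₀/D) + (r + σ²/2)T] / (σ√T)
   = [ln(214.4981/121.7325) + (0.0725 + 0.5·0.4528²)·6.3661] / (0.4528·√6.3661)
   = [0.566475 + 1.114156] / 1.142466 = 1.471056
d₂ = d₁ − σ√T = 1.471056 − 1.142466 = 0.328590
risk-neutral PD = N(−d₂) = N(-0.328590) = 0.371233

PD=0.3712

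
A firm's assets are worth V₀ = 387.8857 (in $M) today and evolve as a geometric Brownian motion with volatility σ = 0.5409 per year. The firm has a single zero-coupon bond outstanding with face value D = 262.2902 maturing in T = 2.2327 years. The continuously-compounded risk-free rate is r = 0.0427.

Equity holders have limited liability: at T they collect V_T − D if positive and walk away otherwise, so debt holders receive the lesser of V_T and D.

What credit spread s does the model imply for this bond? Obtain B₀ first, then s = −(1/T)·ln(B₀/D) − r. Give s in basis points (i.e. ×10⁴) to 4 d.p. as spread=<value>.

spread=812.3160

d₁ = [ln(V₀/D) + (r + σ²/2)T] / (σ√T)
   = [ln(387.8857/262.2902) + (0.0427 + 0.5·0.5409²)·2.2327] / (0.5409·√2.2327)
   = [0.391259 + 0.421950] / 0.808225 = 1.006167
d₂ = d₁ − σ√T = 1.006167 − 0.808225 = 0.197942
N(d₁) = 0.842832,  N(d₂) = 0.578455,  e^(−rT) = 0.909067
E₀ = V₀·N(d₁) − D·e^(−rT)·N(d₂)
   = 387.8857·0.842832 − 262.2902·0.909067·0.578455 = 188.996191
B₀ = V₀ − E₀ = 387.8857 − 188.996191 = 198.889509
spread = −(1/T)·ln(B₀/D) − r = −(1/2.2327)·ln(198.889509/262.2902) − 0.0427 = 0.08123160
in basis points: 0.08123160 × 10⁴ = 812.3160 bp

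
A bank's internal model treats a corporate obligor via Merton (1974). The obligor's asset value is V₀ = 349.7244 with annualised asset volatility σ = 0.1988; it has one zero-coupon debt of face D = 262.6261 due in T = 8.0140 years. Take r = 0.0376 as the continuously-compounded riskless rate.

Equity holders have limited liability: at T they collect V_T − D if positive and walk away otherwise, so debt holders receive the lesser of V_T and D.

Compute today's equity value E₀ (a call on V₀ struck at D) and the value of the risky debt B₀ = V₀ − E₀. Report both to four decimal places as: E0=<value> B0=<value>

E0=166.3669 B0=183.3575

d₁ = [ln(V₀/D) + (r + σ²/2)T] / (σ√T)
   = [ln(349.7244/262.6261) + (0.0376 + 0.5·0.1988²)·8.0140] / (0.1988·√8.0140)
   = [0.286414 + 0.459689] / 0.562783 = 1.325738
d₂ = d₁ − σ√T = 1.325738 − 0.562783 = 0.762955
N(d₁) = 0.907537,  N(d₂) = 0.777255,  e^(−rT) = 0.739836
E₀ = V₀·N(d₁) − D·e^(−rT)·N(d₂)
   = 349.7244·0.907537 − 262.6261·0.739836·0.777255 = 166.366888
B₀ = V₀ − E₀ = 349.7244 − 166.366888 = 183.357512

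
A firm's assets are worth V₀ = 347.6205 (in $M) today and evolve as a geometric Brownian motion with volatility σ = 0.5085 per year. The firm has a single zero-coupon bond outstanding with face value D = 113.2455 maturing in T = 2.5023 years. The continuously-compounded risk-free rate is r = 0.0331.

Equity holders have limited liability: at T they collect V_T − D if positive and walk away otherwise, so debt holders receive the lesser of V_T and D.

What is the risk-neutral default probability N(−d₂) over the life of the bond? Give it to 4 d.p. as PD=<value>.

PD=0.1367

d₁ = [ln(V₀/D) + (r + σ²/2)T] / (σ√T)
   = [ln(347.6205/113.2455) + (0.0331 + 0.5·0.5085²)·2.5023] / (0.5085·√2.5023)
   = [1.121553 + 0.406339] / 0.804379 = 1.899468
d₂ = d₁ − σ√T = 1.899468 − 0.804379 = 1.095089
risk-neutral PD = N(−d₂) = N(-1.095089) = 0.136739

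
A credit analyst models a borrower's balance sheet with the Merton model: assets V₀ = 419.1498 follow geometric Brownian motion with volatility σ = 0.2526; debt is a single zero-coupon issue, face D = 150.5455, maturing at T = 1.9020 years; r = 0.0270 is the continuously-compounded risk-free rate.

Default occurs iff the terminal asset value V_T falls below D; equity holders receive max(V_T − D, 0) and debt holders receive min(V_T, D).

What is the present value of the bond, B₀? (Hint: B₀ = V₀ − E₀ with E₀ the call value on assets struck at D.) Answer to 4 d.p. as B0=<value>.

d₁ = [ln(V₀/D) + (r + σ²/2)T] / (σ√T)
   = [ln(419.1498/150.5455) + (0.0270 + 0.5·0.2526²)·1.9020] / (0.2526·√1.9020)
   = [1.023963 + 0.112034] / 0.348368 = 3.260909
d₂ = d₁ − σ√T = 3.260909 − 0.348368 = 2.912541
N(d₁) = 0.999445,  N(d₂) = 0.998207,  e^(−rT) = 0.949942
E₀ = V₀·N(d₁) − D·e^(−rT)·N(d₂)
   = 419.1498·0.999445 − 150.5455·0.949942·0.998207 = 276.163858
B₀ = V₀ − E₀ = 419.1498 − 276.163858 = 142.985942

B0=142.9859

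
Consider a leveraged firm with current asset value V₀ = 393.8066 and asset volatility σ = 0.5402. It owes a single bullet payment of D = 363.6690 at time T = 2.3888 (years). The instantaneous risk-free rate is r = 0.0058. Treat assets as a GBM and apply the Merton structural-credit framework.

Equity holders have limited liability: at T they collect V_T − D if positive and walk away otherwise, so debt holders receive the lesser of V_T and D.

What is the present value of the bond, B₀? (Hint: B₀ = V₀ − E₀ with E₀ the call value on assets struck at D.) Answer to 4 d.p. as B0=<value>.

d₁ = [ln(V₀/D) + (r + σ²/2)T] / (σ√T)
   = [ln(393.8066/363.6690) + (0.0058 + 0.5·0.5402²)·2.3888] / (0.5402·√2.3888)
   = [0.079616 + 0.362400] / 0.834919 = 0.529412
d₂ = d₁ − σ√T = 0.529412 − 0.834919 = -0.305508
N(d₁) = 0.701740,  N(d₂) = 0.379990,  e^(−rT) = 0.986240
E₀ = V₀·N(d₁) − D·e^(−rT)·N(d₂)
   = 393.8066·0.701740 − 363.6690·0.986240·0.379990 = 140.060785
B₀ = V₀ − E₀ = 393.8066 − 140.060785 = 253.745815

B0=253.7458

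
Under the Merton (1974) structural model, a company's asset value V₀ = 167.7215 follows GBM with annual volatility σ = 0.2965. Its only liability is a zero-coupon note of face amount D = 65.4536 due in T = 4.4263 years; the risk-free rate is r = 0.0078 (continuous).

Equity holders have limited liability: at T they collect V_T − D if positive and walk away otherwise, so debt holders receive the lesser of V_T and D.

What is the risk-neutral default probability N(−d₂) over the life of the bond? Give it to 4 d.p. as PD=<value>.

PD=0.1053

d₁ = [ln(V₀/D) + (r + σ²/2)T] / (σ√T)
   = [ln(167.7215/65.4536) + (0.0078 + 0.5·0.2965²)·4.4263] / (0.2965·√4.4263)
   = [0.940963 + 0.229088] / 0.623800 = 1.875685
d₂ = d₁ − σ√T = 1.875685 − 0.623800 = 1.251885
risk-neutral PD = N(−d₂) = N(-1.251885) = 0.105306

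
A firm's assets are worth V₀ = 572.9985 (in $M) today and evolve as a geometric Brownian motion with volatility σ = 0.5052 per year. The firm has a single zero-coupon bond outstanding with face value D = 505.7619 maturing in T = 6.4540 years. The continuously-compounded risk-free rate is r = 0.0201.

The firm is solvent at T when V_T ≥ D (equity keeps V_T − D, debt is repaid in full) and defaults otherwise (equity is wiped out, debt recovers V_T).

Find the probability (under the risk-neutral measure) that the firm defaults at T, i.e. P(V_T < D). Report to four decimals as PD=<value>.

d₁ = [ln(V₀/D) + (r + σ²/2)T] / (σ√T)
   = [ln(572.9985/505.7619) + (0.0201 + 0.5·0.5052²)·6.4540] / (0.5052·√6.4540)
   = [0.124817 + 0.953343] / 1.283447 = 0.840051
d₂ = d₁ − σ√T = 0.840051 − 1.283447 = -0.443396
risk-neutral PD = N(−d₂) = N(0.443396) = 0.671260

PD=0.6713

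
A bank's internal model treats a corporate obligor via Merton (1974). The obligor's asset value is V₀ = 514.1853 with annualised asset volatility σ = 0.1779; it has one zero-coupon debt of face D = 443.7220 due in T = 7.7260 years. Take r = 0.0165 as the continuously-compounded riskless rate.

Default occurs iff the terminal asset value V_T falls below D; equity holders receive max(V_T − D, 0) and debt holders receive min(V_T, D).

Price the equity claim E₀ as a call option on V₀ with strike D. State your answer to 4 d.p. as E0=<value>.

E0=163.0671

d₁ = [ln(V₀/D) + (r + σ²/2)T] / (σ√T)
   = [ln(514.1853/443.7220) + (0.0165 + 0.5·0.1779²)·7.7260] / (0.1779·√7.7260)
   = [0.147385 + 0.249737] / 0.494485 = 0.803102
d₂ = d₁ − σ√T = 0.803102 − 0.494485 = 0.308617
N(d₁) = 0.789042,  N(d₂) = 0.621194,  e^(−rT) = 0.880312
E₀ = V₀·N(d₁) − D·e^(−rT)·N(d₂)
   = 514.1853·0.789042 − 443.7220·0.880312·0.621194 = 163.067134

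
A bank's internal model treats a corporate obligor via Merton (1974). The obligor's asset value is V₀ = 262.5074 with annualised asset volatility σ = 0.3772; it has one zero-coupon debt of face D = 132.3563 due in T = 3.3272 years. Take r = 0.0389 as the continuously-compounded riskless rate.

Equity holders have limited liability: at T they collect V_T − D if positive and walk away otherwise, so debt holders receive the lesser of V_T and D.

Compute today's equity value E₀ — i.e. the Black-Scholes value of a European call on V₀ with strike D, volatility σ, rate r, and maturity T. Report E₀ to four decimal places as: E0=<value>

d₁ = [ln(V₀/D) + (r + σ²/2)T] / (σ√T)
   = [ln(262.5074/132.3563) + (0.0389 + 0.5·0.3772²)·3.3272] / (0.3772·√3.3272)
   = [0.684782 + 0.366125] / 0.688036 = 1.527401
d₂ = d₁ − σ√T = 1.527401 − 0.688036 = 0.839365
N(d₁) = 0.936669,  N(d₂) = 0.799368,  e^(−rT) = 0.878598
E₀ = V₀·N(d₁) − D·e^(−rT)·N(d₂)
   = 262.5074·0.936669 − 132.3563·0.878598·0.799368 = 152.925794

E0=152.9258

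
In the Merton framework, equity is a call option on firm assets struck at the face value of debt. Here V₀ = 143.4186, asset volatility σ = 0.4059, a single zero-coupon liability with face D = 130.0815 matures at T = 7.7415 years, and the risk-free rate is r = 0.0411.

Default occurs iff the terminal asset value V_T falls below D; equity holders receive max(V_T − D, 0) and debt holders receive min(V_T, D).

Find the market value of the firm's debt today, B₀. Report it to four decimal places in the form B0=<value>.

d₁ = [ln(V₀/D) + (r + σ²/2)T] / (σ√T)
   = [ln(143.4186/130.0815) + (0.0411 + 0.5·0.4059²)·7.7415] / (0.4059·√7.7415)
   = [0.097606 + 0.955900] / 1.129358 = 0.932837
d₂ = d₁ − σ√T = 0.932837 − 1.129358 = -0.196521
N(d₁) = 0.824548,  N(d₂) = 0.422101,  e^(−rT) = 0.727475
E₀ = V₀·N(d₁) − D·e^(−rT)·N(d₂)
   = 143.4186·0.824548 − 130.0815·0.727475·0.422101 = 78.311633
B₀ = V₀ − E₀ = 143.4186 − 78.311633 = 65.106967

B0=65.1070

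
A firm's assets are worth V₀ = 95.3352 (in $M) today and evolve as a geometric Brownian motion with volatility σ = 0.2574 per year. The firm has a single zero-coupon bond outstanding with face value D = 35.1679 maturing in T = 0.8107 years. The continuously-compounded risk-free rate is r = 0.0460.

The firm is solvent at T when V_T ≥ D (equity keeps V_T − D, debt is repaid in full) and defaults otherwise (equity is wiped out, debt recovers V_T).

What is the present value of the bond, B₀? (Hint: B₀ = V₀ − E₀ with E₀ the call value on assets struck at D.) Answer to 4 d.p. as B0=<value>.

B0=33.8806

d₁ = [ln(V₀/D) + (r + σ²/2)T] / (σ√T)
   = [ln(95.3352/35.1679) + (0.0460 + 0.5·0.2574²)·0.8107] / (0.2574·√0.8107)
   = [0.997265 + 0.064149] / 0.231760 = 4.579796
d₂ = d₁ − σ√T = 4.579796 − 0.231760 = 4.348036
N(d₁) = 0.999998,  N(d₂) = 0.999993,  e^(−rT) = 0.963395
E₀ = V₀·N(d₁) − D·e^(−rT)·N(d₂)
   = 95.3352·0.999998 − 35.1679·0.963395·0.999993 = 61.454646
B₀ = V₀ − E₀ = 95.3352 − 61.454646 = 33.880554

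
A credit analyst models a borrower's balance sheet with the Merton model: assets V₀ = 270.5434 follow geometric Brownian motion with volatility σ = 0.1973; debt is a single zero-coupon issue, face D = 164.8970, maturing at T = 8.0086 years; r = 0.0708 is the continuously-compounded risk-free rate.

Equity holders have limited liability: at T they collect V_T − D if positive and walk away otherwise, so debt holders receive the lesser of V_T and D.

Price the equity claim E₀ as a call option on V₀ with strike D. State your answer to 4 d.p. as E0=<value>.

d₁ = [ln(V₀/D) + (r + σ²/2)T] / (σ√T)
   = [ln(270.5434/164.8970) + (0.0708 + 0.5·0.1973²)·8.0086] / (0.1973·√8.0086)
   = [0.495111 + 0.722885] / 0.558349 = 2.181428
d₂ = d₁ − σ√T = 2.181428 − 0.558349 = 1.623079
N(d₁) = 0.985424,  N(d₂) = 0.947714,  e^(−rT) = 0.567220
E₀ = V₀·N(d₁) − D·e^(−rT)·N(d₂)
   = 270.5434·0.985424 − 164.8970·0.567220·0.947714 = 177.957667

E0=177.9577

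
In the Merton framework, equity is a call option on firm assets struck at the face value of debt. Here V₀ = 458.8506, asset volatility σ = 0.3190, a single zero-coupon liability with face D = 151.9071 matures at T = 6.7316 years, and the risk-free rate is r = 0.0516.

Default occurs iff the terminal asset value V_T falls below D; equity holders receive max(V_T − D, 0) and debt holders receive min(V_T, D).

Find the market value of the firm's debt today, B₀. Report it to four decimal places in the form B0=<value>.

d₁ = [ln(V₀/D) + (r + σ²/2)T] / (σ√T)
   = [ln(458.8506/151.9071) + (0.0516 + 0.5·0.3190²)·6.7316] / (0.3190·√6.7316)
   = [1.105456 + 0.689858] / 0.827656 = 2.169154
d₂ = d₁ − σ√T = 2.169154 − 0.827656 = 1.341498
N(d₁) = 0.984965,  N(d₂) = 0.910121,  e^(−rT) = 0.706558
E₀ = V₀·N(d₁) − D·e^(−rT)·N(d₂)
   = 458.8506·0.984965 − 151.9071·0.706558·0.910121 = 354.267294
B₀ = V₀ − E₀ = 458.8506 − 354.267294 = 104.583306

B0=104.5833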